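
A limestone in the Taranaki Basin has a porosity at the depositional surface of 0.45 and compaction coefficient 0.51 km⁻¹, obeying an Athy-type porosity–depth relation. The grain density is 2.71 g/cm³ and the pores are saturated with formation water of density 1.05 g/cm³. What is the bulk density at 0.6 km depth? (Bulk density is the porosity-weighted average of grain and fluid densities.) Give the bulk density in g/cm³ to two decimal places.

2.16 g/cm³

Porosity at depth: φ = 0.45·exp(−0.51×0.6) = 0.45×0.7364 = 0.3314
Bulk density: ρ_b = (1−φ)ρ_g + φ·ρ_f = 0.6686×2.71 + 0.3314×1.05
       = 1.812 + 0.348 = 2.160 g/cm³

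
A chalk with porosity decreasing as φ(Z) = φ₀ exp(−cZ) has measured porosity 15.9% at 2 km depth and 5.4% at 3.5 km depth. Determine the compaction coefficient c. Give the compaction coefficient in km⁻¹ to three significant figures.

Athy: φ(Z) = φ₀ e^(−cZ) ⇒ φ₁/φ₂ = e^{c(Z₂−Z₁)} ⇒ c = ln(φ₁/φ₂)/(Z₂−Z₁)
c = ln(0.159/0.054) / (3.5 − 2) = ln(2.944) / 1.5 = 1.0799 / 1.5 = 0.7199 km⁻¹

0.720 km⁻¹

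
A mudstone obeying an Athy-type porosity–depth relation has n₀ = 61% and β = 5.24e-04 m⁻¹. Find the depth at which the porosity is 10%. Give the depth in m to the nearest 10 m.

3450 m

Working in km (1 km = 1000 m; β in km⁻¹ = β in m⁻¹ × 1000):
Invert Athy's law: d = ln(n₀/n) / β
d = ln(0.61/0.1) / 0.524 = ln(6.1) / 0.524 = 1.8083 / 0.524 = 3.451 km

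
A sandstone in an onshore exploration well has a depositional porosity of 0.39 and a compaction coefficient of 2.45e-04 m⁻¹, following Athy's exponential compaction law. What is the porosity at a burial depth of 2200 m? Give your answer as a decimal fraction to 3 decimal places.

0.227

Working in km (1 km = 1000 m; c in km⁻¹ = c in m⁻¹ × 1000):
n = n₀·exp(−c·z) = 0.39 × exp(−0.245 × 2.2) = 0.39 × exp(−0.539)
  = 0.39 × 0.5833 = 0.2275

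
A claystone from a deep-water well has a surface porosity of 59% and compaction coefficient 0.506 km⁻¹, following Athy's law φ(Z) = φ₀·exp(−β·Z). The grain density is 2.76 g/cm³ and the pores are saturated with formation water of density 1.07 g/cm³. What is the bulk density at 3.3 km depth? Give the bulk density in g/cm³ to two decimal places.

2.57 g/cm³

Porosity at depth: φ = 0.59·exp(−0.506×3.3) = 0.59×0.1883 = 0.1111
Bulk density: ρ_b = (1−φ)ρ_g + φ·ρ_f = 0.8889×2.76 + 0.1111×1.07
       = 2.453 + 0.119 = 2.572 g/cm³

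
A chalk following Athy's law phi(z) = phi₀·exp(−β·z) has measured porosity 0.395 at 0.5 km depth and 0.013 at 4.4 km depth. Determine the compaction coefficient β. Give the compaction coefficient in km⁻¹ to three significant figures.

0.875 km⁻¹

Athy: phi(z) = phi₀ e^(−βz) ⇒ phi₁/phi₂ = e^{β(z₂−z₁)} ⇒ β = ln(phi₁/phi₂)/(z₂−z₁)
β = ln(0.395/0.013) / (4.4 − 0.5) = ln(30.38) / 3.9 = 3.4139 / 3.9 = 0.8754 km⁻¹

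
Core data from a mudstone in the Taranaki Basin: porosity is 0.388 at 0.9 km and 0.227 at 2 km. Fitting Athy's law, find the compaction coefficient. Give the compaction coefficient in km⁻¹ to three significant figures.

Athy: n(z) = n₀ e^(−βz) ⇒ n₁/n₂ = e^{β(z₂−z₁)} ⇒ β = ln(n₁/n₂)/(z₂−z₁)
β = ln(0.388/0.227) / (2 − 0.9) = ln(1.709) / 1.1 = 0.5361 / 1.1 = 0.4873 km⁻¹

0.487 km⁻¹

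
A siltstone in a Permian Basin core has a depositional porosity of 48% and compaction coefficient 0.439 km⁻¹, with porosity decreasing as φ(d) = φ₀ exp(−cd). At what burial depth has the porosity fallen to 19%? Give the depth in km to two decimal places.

Invert Athy's law: d = ln(φ₀/φ) / c
d = ln(0.48/0.19) / 0.439 = ln(2.526) / 0.439 = 0.9268 / 0.439 = 2.111 km

2.11 km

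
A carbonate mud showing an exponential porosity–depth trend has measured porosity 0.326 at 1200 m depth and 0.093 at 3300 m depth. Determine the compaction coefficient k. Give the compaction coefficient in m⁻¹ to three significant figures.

0.000597 m⁻¹

Working in km (1 km = 1000 m; k in km⁻¹ = k in m⁻¹ × 1000):
Athy: φ(d) = φ₀ e^(−kd) ⇒ φ₁/φ₂ = e^{k(d₂−d₁)} ⇒ k = ln(φ₁/φ₂)/(d₂−d₁)
k = ln(0.326/0.093) / (3.3 − 1.2) = ln(3.505) / 2.1 = 1.2543 / 2.1 = 0.5973 km⁻¹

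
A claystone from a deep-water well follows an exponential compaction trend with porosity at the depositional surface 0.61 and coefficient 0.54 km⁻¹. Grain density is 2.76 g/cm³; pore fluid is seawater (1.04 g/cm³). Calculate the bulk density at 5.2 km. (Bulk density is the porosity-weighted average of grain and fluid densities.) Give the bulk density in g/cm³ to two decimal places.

Porosity at depth: phi = 0.61·exp(−0.54×5.2) = 0.61×0.0603 = 0.0368
Bulk density: ρ_b = (1−phi)ρ_g + phi·ρ_f = 0.9632×2.76 + 0.0368×1.04
       = 2.658 + 0.038 = 2.697 g/cm³

2.70 g/cm³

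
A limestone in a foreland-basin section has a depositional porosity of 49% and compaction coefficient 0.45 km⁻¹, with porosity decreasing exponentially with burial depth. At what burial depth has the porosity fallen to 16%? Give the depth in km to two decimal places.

Invert Athy's law: d = ln(φ₀/φ) / β
d = ln(0.49/0.16) / 0.45 = ln(3.062) / 0.45 = 1.1192 / 0.45 = 2.487 km

2.49 km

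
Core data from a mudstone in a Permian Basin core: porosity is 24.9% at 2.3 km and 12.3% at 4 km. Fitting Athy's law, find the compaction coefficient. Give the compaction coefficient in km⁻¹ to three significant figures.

0.415 km⁻¹

Athy: n(z) = n₀ e^(−cz) ⇒ n₁/n₂ = e^{c(z₂−z₁)} ⇒ c = ln(n₁/n₂)/(z₂−z₁)
c = ln(0.249/0.123) / (4 − 2.3) = ln(2.024) / 1.7 = 0.7053 / 1.7 = 0.4149 km⁻¹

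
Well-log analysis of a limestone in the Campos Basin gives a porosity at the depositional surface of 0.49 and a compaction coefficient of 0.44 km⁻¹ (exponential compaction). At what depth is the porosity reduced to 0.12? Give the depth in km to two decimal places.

Invert Athy's law: Z = ln(n₀/n) / β
Z = ln(0.49/0.12) / 0.44 = ln(4.083) / 0.44 = 1.4069 / 0.44 = 3.198 km

3.20 km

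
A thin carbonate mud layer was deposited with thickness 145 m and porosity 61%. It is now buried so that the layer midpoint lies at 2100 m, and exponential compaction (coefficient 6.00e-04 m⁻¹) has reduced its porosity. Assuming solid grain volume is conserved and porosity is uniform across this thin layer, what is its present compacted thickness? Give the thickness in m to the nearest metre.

68 m

Working in km (1 km = 1000 m; c in km⁻¹ = c in m⁻¹ × 1000):
Porosity at 2.1 km: φ = 0.61·exp(−0.6×2.1) = 0.1730
Solid-volume conservation: h(1−φ) = h₀(1−φ₀) ⇒ h = h₀·(1−φ₀)/(1−φ)
h = 0.145 × (1 − 0.61)/(1 − 0.1730) = 0.145 × 0.4716 = 0.0684 km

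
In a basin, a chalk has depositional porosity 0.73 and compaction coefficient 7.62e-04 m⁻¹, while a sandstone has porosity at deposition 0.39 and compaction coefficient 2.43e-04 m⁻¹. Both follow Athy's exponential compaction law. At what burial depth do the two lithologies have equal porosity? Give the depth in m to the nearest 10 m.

Working in km (1 km = 1000 m; β in km⁻¹ = β in m⁻¹ × 1000):
Set φ₀ₐ e^(−βₐZ) = φ₀ᵦ e^(−βᵦZ) ⇒ ln(φ₀ₐ/φ₀ᵦ) = (βₐ − βᵦ)·Z
Z = ln(0.73/0.39) / (0.762 − 0.243) = 0.6269 / 0.519 = 1.208 km

1210 m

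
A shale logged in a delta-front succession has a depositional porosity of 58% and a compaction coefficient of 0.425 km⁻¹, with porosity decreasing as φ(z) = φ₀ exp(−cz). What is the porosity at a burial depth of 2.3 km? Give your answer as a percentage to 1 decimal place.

φ = φ₀·exp(−c·z) = 0.58 × exp(−0.425 × 2.3) = 0.58 × exp(−0.9775)
  = 0.58 × 0.3763 = 0.2182

21.8%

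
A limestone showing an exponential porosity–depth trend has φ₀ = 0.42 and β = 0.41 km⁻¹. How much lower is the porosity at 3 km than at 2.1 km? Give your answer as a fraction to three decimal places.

φ(2.1) = 0.42·e^(−0.41×2.1) = 0.1776
φ(3) = 0.42·e^(−0.41×3) = 0.1228
Δφ = 0.1776 − 0.1228 = 0.0548

0.055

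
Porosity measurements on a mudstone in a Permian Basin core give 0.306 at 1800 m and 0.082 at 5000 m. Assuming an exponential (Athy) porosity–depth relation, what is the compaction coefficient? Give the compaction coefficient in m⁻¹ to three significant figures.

Working in km (1 km = 1000 m; β in km⁻¹ = β in m⁻¹ × 1000):
Athy: n(Z) = n₀ e^(−βZ) ⇒ n₁/n₂ = e^{β(Z₂−Z₁)} ⇒ β = ln(n₁/n₂)/(Z₂−Z₁)
β = ln(0.306/0.082) / (5 − 1.8) = ln(3.732) / 3.2 = 1.3169 / 3.2 = 0.4115 km⁻¹

0.000412 m⁻¹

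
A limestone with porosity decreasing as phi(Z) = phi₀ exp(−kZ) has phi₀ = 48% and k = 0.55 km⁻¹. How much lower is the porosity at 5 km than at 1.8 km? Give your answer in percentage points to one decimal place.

phi(1.8) = 0.48·e^(−0.55×1.8) = 0.1784
phi(5) = 0.48·e^(−0.55×5) = 0.0307
Δphi = 0.1784 − 0.0307 = 0.1477

14.8 percentage points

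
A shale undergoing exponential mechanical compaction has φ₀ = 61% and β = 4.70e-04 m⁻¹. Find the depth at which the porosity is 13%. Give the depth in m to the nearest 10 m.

3290 m

Working in km (1 km = 1000 m; β in km⁻¹ = β in m⁻¹ × 1000):
Invert Athy's law: Z = ln(φ₀/φ) / β
Z = ln(0.61/0.13) / 0.47 = ln(4.692) / 0.47 = 1.5459 / 0.47 = 3.289 km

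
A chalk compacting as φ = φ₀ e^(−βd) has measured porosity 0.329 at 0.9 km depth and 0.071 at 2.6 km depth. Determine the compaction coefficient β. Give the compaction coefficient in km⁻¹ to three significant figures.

Athy: φ(d) = φ₀ e^(−βd) ⇒ φ₁/φ₂ = e^{β(d₂−d₁)} ⇒ β = ln(φ₁/φ₂)/(d₂−d₁)
β = ln(0.329/0.071) / (2.6 − 0.9) = ln(4.634) / 1.7 = 1.5334 / 1.7 = 0.902 km⁻¹

0.902 km⁻¹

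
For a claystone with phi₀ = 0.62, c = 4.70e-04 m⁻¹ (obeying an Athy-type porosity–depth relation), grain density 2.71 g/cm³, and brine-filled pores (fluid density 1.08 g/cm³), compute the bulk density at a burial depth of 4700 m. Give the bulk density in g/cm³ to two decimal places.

2.60 g/cm³

Working in km (1 km = 1000 m; c in km⁻¹ = c in m⁻¹ × 1000):
Porosity at depth: phi = 0.62·exp(−0.47×4.7) = 0.62×0.1098 = 0.0681
Bulk density: ρ_b = (1−phi)ρ_g + phi·ρ_f = 0.9319×2.71 + 0.0681×1.08
       = 2.525 + 0.074 = 2.599 g/cm³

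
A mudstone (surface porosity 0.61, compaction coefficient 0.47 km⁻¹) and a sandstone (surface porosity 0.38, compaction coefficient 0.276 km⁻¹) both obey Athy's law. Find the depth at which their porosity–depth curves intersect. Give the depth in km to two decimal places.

2.44 km

Set n₀ₐ e^(−cₐd) = n₀ᵦ e^(−cᵦd) ⇒ ln(n₀ₐ/n₀ᵦ) = (cₐ − cᵦ)·d
d = ln(0.61/0.38) / (0.47 − 0.276) = 0.4733 / 0.194 = 2.440 km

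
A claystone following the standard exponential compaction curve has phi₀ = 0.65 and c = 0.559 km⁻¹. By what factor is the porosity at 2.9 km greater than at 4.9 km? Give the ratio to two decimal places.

phi(z₁)/phi(z₂) = e^(−c·z₁)/e^(−c·z₂) = e^{c(z₂−z₁)}
= exp(0.559 × 2) = exp(1.118) = 3.0587

3.06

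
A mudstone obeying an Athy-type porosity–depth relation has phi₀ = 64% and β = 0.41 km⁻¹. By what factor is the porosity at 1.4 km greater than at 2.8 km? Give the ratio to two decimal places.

phi(d₁)/phi(d₂) = e^(−β·d₁)/e^(−β·d₂) = e^{β(d₂−d₁)}
= exp(0.41 × 1.4) = exp(0.574) = 1.7754

1.78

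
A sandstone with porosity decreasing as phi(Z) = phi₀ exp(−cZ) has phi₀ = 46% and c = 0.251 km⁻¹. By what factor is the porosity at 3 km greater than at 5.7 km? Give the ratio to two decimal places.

1.97

phi(Z₁)/phi(Z₂) = e^(−c·Z₁)/e^(−c·Z₂) = e^{c(Z₂−Z₁)}
= exp(0.251 × 2.7) = exp(0.6777) = 1.9693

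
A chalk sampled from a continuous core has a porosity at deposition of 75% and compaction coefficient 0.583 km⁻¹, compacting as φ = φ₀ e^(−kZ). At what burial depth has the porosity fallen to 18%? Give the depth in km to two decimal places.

2.45 km

Invert Athy's law: Z = ln(φ₀/φ) / k
Z = ln(0.75/0.18) / 0.583 = ln(4.167) / 0.583 = 1.4271 / 0.583 = 2.448 km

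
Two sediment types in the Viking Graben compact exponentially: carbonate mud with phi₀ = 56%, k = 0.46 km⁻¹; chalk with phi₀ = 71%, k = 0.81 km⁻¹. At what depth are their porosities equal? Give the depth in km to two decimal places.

Set phi₀ₐ e^(−kₐd) = phi₀ᵦ e^(−kᵦd) ⇒ ln(phi₀ₐ/phi₀ᵦ) = (kₐ − kᵦ)·d
d = ln(0.56/0.71) / (0.46 − 0.81) = -0.2373 / -0.35 = 0.678 km

0.68 km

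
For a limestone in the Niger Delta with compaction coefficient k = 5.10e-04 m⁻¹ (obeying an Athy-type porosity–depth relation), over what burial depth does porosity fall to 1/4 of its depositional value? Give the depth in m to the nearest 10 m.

2720 m

Working in km (1 km = 1000 m; k in km⁻¹ = k in m⁻¹ × 1000):
φ/φ₀ = 1/4 ⇒ exp(−k·Z) = 1/4 ⇒ Z = ln(4) / k
Z = 1.3863 / 0.51 = 2.718 km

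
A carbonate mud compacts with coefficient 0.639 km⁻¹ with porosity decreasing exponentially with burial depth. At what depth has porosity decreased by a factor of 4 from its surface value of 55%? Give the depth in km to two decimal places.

2.17 km

φ/φ₀ = 1/4 ⇒ exp(−β·Z) = 1/4 ⇒ Z = ln(4) / β
Z = 1.3863 / 0.639 = 2.169 km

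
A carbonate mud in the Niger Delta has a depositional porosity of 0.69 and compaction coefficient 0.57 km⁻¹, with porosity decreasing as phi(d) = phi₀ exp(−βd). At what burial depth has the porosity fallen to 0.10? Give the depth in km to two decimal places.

3.39 km

Invert Athy's law: d = ln(phi₀/phi) / β
d = ln(0.69/0.1) / 0.57 = ln(6.9) / 0.57 = 1.9315 / 0.57 = 3.389 km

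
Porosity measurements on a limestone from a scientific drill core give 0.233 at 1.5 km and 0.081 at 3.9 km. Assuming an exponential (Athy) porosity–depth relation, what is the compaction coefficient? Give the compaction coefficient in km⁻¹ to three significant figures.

0.440 km⁻¹

Athy: n(d) = n₀ e^(−βd) ⇒ n₁/n₂ = e^{β(d₂−d₁)} ⇒ β = ln(n₁/n₂)/(d₂−d₁)
β = ln(0.233/0.081) / (3.9 − 1.5) = ln(2.877) / 2.4 = 1.0566 / 2.4 = 0.4402 km⁻¹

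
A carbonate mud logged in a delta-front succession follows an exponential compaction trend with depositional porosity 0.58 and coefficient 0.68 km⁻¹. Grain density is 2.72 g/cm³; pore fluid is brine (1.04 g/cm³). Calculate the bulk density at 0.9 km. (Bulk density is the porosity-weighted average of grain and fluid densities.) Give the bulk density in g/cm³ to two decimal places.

Porosity at depth: φ = 0.58·exp(−0.68×0.9) = 0.58×0.5423 = 0.3145
Bulk density: ρ_b = (1−φ)ρ_g + φ·ρ_f = 0.6855×2.72 + 0.3145×1.04
       = 1.865 + 0.327 = 2.192 g/cm³

2.19 g/cm³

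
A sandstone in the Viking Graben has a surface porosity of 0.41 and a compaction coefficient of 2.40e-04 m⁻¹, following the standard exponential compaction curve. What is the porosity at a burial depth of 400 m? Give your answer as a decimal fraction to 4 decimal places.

Working in km (1 km = 1000 m; k in km⁻¹ = k in m⁻¹ × 1000):
φ = φ₀·exp(−k·d) = 0.41 × exp(−0.24 × 0.4) = 0.41 × exp(−0.096)
  = 0.41 × 0.9085 = 0.3725

0.3725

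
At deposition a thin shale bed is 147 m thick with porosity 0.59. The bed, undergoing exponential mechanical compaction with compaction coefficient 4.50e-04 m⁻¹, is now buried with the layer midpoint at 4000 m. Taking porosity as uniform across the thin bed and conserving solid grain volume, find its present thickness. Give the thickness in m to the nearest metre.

67 m

Working in km (1 km = 1000 m; c in km⁻¹ = c in m⁻¹ × 1000):
Porosity at 4 km: φ = 0.59·exp(−0.45×4) = 0.0975
Solid-volume conservation: h(1−φ) = h₀(1−φ₀) ⇒ h = h₀·(1−φ₀)/(1−φ)
h = 0.147 × (1 − 0.59)/(1 − 0.0975) = 0.147 × 0.4543 = 0.0668 km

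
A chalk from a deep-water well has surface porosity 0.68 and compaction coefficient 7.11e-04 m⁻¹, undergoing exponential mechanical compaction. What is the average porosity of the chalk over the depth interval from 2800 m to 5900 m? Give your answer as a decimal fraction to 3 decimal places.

0.037

Working in km (1 km = 1000 m; β in km⁻¹ = β in m⁻¹ × 1000):
⟨n⟩ = (1/(z₂−z₁)) ∫ n₀ e^(−βz) dz = n₀·(e^(−β·z₁) − e^(−β·z₂)) / (β·(z₂−z₁))
e^(−0.711×2.8) = 0.1366; e^(−0.711×5.9) = 0.0151
⟨n⟩ = 0.68 × (0.1366 − 0.0151) / (0.711 × 3.1) = 0.68 × 0.0551 = 0.0375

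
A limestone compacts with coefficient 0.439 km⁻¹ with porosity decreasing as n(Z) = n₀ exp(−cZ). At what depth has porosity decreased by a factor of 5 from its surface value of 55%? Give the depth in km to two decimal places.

3.67 km

n/n₀ = 1/5 ⇒ exp(−c·Z) = 1/5 ⇒ Z = ln(5) / c
Z = 1.6094 / 0.439 = 3.666 km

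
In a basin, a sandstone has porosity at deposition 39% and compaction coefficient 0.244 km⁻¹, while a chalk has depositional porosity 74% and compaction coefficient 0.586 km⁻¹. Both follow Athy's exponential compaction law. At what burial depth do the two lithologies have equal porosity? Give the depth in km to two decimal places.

1.87 km

Set n₀ₐ e^(−βₐz) = n₀ᵦ e^(−βᵦz) ⇒ ln(n₀ₐ/n₀ᵦ) = (βₐ − βᵦ)·z
z = ln(0.39/0.74) / (0.244 − 0.586) = -0.6405 / -0.342 = 1.873 km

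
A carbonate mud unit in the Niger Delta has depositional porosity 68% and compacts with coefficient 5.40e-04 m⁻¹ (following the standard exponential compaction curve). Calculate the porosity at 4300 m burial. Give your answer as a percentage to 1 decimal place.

Working in km (1 km = 1000 m; c in km⁻¹ = c in m⁻¹ × 1000):
n = n₀·exp(−c·Z) = 0.68 × exp(−0.54 × 4.3) = 0.68 × exp(−2.322)
  = 0.68 × 0.0981 = 0.0667

6.7%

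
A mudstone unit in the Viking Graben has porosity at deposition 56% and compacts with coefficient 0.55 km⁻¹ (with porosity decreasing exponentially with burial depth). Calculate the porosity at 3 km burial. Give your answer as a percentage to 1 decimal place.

phi = phi₀·exp(−β·Z) = 0.56 × exp(−0.55 × 3) = 0.56 × exp(−1.65)
  = 0.56 × 0.1920 = 0.1075

10.8%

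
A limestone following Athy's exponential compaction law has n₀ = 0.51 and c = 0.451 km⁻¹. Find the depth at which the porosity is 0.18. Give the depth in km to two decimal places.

Invert Athy's law: d = ln(n₀/n) / c
d = ln(0.51/0.18) / 0.451 = ln(2.833) / 0.451 = 1.0415 / 0.451 = 2.309 km

2.31 km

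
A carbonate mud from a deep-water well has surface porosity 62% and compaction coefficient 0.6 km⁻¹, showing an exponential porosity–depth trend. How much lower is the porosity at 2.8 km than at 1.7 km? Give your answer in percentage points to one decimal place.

φ(1.7) = 0.62·e^(−0.6×1.7) = 0.2236
φ(2.8) = 0.62·e^(−0.6×2.8) = 0.1156
Δφ = 0.2236 − 0.1156 = 0.1080

10.8 percentage points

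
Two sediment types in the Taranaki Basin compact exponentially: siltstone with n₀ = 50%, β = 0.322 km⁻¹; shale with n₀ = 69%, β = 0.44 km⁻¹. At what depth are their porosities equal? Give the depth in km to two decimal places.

2.73 km

Set n₀ₐ e^(−βₐz) = n₀ᵦ e^(−βᵦz) ⇒ ln(n₀ₐ/n₀ᵦ) = (βₐ − βᵦ)·z
z = ln(0.5/0.69) / (0.322 − 0.44) = -0.3221 / -0.118 = 2.730 km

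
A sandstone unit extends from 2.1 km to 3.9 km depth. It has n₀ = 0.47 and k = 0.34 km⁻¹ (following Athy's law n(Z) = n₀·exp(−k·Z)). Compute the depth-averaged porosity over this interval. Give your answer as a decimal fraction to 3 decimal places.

⟨n⟩ = (1/(Z₂−Z₁)) ∫ n₀ e^(−kZ) dZ = n₀·(e^(−k·Z₁) − e^(−k·Z₂)) / (k·(Z₂−Z₁))
e^(−0.34×2.1) = 0.4897; e^(−0.34×3.9) = 0.2655
⟨n⟩ = 0.47 × (0.4897 − 0.2655) / (0.34 × 1.8) = 0.47 × 0.3662 = 0.1721

0.172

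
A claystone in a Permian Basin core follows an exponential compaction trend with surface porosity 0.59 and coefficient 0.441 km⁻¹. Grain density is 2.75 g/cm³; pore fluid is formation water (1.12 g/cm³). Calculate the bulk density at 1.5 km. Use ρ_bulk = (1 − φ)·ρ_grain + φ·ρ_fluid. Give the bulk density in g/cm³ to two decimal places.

Porosity at depth: φ = 0.59·exp(−0.441×1.5) = 0.59×0.5161 = 0.3045
Bulk density: ρ_b = (1−φ)ρ_g + φ·ρ_f = 0.6955×2.75 + 0.3045×1.12
       = 1.913 + 0.341 = 2.254 g/cm³

2.25 g/cm³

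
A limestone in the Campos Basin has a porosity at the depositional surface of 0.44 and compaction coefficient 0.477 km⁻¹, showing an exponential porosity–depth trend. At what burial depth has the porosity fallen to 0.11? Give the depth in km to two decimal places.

2.91 km

Invert Athy's law: d = ln(n₀/n) / k
d = ln(0.44/0.11) / 0.477 = ln(4) / 0.477 = 1.3863 / 0.477 = 2.906 km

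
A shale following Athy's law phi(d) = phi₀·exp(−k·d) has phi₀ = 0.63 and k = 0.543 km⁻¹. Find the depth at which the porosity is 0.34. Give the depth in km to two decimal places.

Invert Athy's law: d = ln(phi₀/phi) / k
d = ln(0.63/0.34) / 0.543 = ln(1.853) / 0.543 = 0.6168 / 0.543 = 1.136 km

1.14 km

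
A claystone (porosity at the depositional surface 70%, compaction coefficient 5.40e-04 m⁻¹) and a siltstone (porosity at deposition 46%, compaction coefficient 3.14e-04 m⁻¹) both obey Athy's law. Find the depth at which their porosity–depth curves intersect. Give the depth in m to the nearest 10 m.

Working in km (1 km = 1000 m; β in km⁻¹ = β in m⁻¹ × 1000):
Set φ₀ₐ e^(−βₐZ) = φ₀ᵦ e^(−βᵦZ) ⇒ ln(φ₀ₐ/φ₀ᵦ) = (βₐ − βᵦ)·Z
Z = ln(0.7/0.46) / (0.54 − 0.314) = 0.4199 / 0.226 = 1.858 km

1860 m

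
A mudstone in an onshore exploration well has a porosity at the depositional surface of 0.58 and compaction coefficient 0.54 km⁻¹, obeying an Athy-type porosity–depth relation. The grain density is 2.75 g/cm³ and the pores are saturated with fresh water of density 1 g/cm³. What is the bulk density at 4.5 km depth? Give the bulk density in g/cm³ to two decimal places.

Porosity at depth: phi = 0.58·exp(−0.54×4.5) = 0.58×0.0880 = 0.0511
Bulk density: ρ_b = (1−phi)ρ_g + phi·ρ_f = 0.9489×2.75 + 0.0511×1
       = 2.610 + 0.051 = 2.661 g/cm³

2.66 g/cm³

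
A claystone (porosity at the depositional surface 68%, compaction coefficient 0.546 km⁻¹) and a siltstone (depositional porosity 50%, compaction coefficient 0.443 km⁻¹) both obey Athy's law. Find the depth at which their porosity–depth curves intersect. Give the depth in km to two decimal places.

Set φ₀ₐ e^(−cₐz) = φ₀ᵦ e^(−cᵦz) ⇒ ln(φ₀ₐ/φ₀ᵦ) = (cₐ − cᵦ)·z
z = ln(0.68/0.5) / (0.546 − 0.443) = 0.3075 / 0.103 = 2.985 km

2.99 km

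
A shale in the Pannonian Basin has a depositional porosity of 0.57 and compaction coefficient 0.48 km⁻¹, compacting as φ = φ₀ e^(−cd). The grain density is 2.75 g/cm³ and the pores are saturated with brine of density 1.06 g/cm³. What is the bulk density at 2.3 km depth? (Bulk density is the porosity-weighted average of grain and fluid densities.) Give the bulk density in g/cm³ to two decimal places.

2.43 g/cm³

Porosity at depth: φ = 0.57·exp(−0.48×2.3) = 0.57×0.3315 = 0.1890
Bulk density: ρ_b = (1−φ)ρ_g + φ·ρ_f = 0.8110×2.75 + 0.1890×1.06
       = 2.230 + 0.200 = 2.431 g/cm³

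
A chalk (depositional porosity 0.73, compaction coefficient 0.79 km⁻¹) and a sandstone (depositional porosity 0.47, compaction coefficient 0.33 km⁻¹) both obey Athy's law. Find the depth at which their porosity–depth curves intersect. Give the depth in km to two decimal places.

Set n₀ₐ e^(−cₐd) = n₀ᵦ e^(−cᵦd) ⇒ ln(n₀ₐ/n₀ᵦ) = (cₐ − cᵦ)·d
d = ln(0.73/0.47) / (0.79 − 0.33) = 0.4403 / 0.46 = 0.957 km

0.96 km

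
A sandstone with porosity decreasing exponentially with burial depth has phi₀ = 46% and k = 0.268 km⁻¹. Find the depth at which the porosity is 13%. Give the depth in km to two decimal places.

4.72 km

Invert Athy's law: Z = ln(phi₀/phi) / k
Z = ln(0.46/0.13) / 0.268 = ln(3.538) / 0.268 = 1.2637 / 0.268 = 4.715 km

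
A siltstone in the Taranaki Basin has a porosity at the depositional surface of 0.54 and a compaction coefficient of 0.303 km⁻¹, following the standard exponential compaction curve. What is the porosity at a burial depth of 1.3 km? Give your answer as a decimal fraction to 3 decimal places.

n = n₀·exp(−c·Z) = 0.54 × exp(−0.303 × 1.3) = 0.54 × exp(−0.3939)
  = 0.54 × 0.6744 = 0.3642

0.364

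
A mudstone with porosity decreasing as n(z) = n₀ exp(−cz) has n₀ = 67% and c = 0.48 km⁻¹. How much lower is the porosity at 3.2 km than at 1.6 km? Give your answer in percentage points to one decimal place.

n(1.6) = 0.67·e^(−0.48×1.6) = 0.3108
n(3.2) = 0.67·e^(−0.48×3.2) = 0.1442
Δn = 0.3108 − 0.1442 = 0.1666

16.7 percentage points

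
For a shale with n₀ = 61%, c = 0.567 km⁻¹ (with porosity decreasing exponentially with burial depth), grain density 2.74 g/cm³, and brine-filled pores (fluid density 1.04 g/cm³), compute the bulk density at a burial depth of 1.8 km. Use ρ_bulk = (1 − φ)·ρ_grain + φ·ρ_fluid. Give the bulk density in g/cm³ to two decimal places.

2.37 g/cm³

Porosity at depth: n = 0.61·exp(−0.567×1.8) = 0.61×0.3604 = 0.2198
Bulk density: ρ_b = (1−n)ρ_g + n·ρ_f = 0.7802×2.74 + 0.2198×1.04
       = 2.138 + 0.229 = 2.366 g/cm³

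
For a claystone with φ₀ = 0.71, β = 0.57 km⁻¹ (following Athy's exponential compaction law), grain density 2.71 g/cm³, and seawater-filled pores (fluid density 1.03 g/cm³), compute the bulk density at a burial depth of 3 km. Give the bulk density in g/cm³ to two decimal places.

Porosity at depth: φ = 0.71·exp(−0.57×3) = 0.71×0.1809 = 0.1284
Bulk density: ρ_b = (1−φ)ρ_g + φ·ρ_f = 0.8716×2.71 + 0.1284×1.03
       = 2.362 + 0.132 = 2.494 g/cm³

2.49 g/cm³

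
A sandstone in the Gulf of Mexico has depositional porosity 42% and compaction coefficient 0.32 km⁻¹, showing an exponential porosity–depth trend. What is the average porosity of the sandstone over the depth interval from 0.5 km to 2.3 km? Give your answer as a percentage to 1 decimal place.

⟨phi⟩ = (1/(Z₂−Z₁)) ∫ phi₀ e^(−kZ) dZ = phi₀·(e^(−k·Z₁) − e^(−k·Z₂)) / (k·(Z₂−Z₁))
e^(−0.32×0.5) = 0.8521; e^(−0.32×2.3) = 0.4790
⟨phi⟩ = 0.42 × (0.8521 − 0.4790) / (0.32 × 1.8) = 0.42 × 0.6478 = 0.2721

27.2%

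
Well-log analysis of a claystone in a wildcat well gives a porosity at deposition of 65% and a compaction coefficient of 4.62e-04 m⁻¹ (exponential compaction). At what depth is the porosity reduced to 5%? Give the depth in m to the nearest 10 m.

5550 m

Working in km (1 km = 1000 m; k in km⁻¹ = k in m⁻¹ × 1000):
Invert Athy's law: Z = ln(φ₀/φ) / k
Z = ln(0.65/0.05) / 0.462 = ln(13) / 0.462 = 2.5649 / 0.462 = 5.552 km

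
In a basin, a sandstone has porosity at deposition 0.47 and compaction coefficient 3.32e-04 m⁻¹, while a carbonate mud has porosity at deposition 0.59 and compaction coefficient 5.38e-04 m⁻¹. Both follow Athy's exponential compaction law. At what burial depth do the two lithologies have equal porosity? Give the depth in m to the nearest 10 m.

1100 m

Working in km (1 km = 1000 m; β in km⁻¹ = β in m⁻¹ × 1000):
Set φ₀ₐ e^(−βₐZ) = φ₀ᵦ e^(−βᵦZ) ⇒ ln(φ₀ₐ/φ₀ᵦ) = (βₐ − βᵦ)·Z
Z = ln(0.47/0.59) / (0.332 − 0.538) = -0.2274 / -0.206 = 1.104 km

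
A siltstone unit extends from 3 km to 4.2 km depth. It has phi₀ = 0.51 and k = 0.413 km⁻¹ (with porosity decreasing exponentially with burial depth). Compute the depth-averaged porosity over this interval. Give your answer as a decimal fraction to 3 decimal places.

0.116

⟨phi⟩ = (1/(Z₂−Z₁)) ∫ phi₀ e^(−kZ) dZ = phi₀·(e^(−k·Z₁) − e^(−k·Z₂)) / (k·(Z₂−Z₁))
e^(−0.413×3) = 0.2897; e^(−0.413×4.2) = 0.1765
⟨phi⟩ = 0.51 × (0.2897 − 0.1765) / (0.413 × 1.2) = 0.51 × 0.2284 = 0.1165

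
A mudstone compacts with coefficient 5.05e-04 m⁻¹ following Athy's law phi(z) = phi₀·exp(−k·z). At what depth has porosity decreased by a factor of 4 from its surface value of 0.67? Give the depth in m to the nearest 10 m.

Working in km (1 km = 1000 m; k in km⁻¹ = k in m⁻¹ × 1000):
phi/phi₀ = 1/4 ⇒ exp(−k·z) = 1/4 ⇒ z = ln(4) / k
z = 1.3863 / 0.505 = 2.745 km

2750 m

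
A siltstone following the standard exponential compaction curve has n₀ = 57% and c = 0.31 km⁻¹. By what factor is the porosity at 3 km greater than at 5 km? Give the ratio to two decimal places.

n(z₁)/n(z₂) = e^(−c·z₁)/e^(−c·z₂) = e^{c(z₂−z₁)}
= exp(0.31 × 2) = exp(0.62) = 1.8589

1.86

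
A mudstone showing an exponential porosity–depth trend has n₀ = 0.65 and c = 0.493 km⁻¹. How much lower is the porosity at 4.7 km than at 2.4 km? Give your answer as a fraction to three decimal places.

n(2.4) = 0.65·e^(−0.493×2.4) = 0.1991
n(4.7) = 0.65·e^(−0.493×4.7) = 0.0641
Δn = 0.1991 − 0.0641 = 0.1350

0.135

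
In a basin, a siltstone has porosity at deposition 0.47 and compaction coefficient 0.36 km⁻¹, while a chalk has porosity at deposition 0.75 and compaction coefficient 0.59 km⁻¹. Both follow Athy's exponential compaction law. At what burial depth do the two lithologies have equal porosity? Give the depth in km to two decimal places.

2.03 km

Set phi₀ₐ e^(−βₐd) = phi₀ᵦ e^(−βᵦd) ⇒ ln(phi₀ₐ/phi₀ᵦ) = (βₐ − βᵦ)·d
d = ln(0.47/0.75) / (0.36 − 0.59) = -0.4673 / -0.23 = 2.032 km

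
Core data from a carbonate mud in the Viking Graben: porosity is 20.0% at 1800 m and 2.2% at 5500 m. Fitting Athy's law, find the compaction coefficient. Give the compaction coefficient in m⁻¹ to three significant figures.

0.000597 m⁻¹

Working in km (1 km = 1000 m; β in km⁻¹ = β in m⁻¹ × 1000):
Athy: n(Z) = n₀ e^(−βZ) ⇒ n₁/n₂ = e^{β(Z₂−Z₁)} ⇒ β = ln(n₁/n₂)/(Z₂−Z₁)
β = ln(0.2/0.022) / (5.5 − 1.8) = ln(9.091) / 3.7 = 2.2073 / 3.7 = 0.5966 km⁻¹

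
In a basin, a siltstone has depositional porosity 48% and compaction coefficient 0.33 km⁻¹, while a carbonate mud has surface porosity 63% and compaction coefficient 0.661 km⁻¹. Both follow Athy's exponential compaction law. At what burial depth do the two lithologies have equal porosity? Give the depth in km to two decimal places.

0.82 km

Set phi₀ₐ e^(−cₐd) = phi₀ᵦ e^(−cᵦd) ⇒ ln(phi₀ₐ/phi₀ᵦ) = (cₐ − cᵦ)·d
d = ln(0.48/0.63) / (0.33 − 0.661) = -0.2719 / -0.331 = 0.822 km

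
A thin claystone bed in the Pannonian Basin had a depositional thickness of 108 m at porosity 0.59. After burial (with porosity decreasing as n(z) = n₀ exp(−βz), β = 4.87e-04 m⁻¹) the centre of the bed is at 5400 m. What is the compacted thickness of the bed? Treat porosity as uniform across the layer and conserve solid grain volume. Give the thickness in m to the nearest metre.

46 m

Working in km (1 km = 1000 m; β in km⁻¹ = β in m⁻¹ × 1000):
Porosity at 5.4 km: n = 0.59·exp(−0.487×5.4) = 0.0425
Solid-volume conservation: h(1−n) = h₀(1−n₀) ⇒ h = h₀·(1−n₀)/(1−n)
h = 0.108 × (1 − 0.59)/(1 − 0.0425) = 0.108 × 0.4282 = 0.0462 km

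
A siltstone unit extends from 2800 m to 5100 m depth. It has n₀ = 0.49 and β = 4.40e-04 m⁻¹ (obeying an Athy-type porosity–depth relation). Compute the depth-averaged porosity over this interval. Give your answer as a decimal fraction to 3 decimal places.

Working in km (1 km = 1000 m; β in km⁻¹ = β in m⁻¹ × 1000):
⟨n⟩ = (1/(Z₂−Z₁)) ∫ n₀ e^(−βZ) dZ = n₀·(e^(−β·Z₁) − e^(−β·Z₂)) / (β·(Z₂−Z₁))
e^(−0.44×2.8) = 0.2917; e^(−0.44×5.1) = 0.1060
⟨n⟩ = 0.49 × (0.2917 − 0.1060) / (0.44 × 2.3) = 0.49 × 0.1835 = 0.0899

0.090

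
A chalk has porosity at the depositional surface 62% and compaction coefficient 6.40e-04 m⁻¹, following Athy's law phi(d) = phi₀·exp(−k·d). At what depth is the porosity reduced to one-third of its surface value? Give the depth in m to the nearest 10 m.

Working in km (1 km = 1000 m; k in km⁻¹ = k in m⁻¹ × 1000):
phi/phi₀ = 1/3 ⇒ exp(−k·d) = 1/3 ⇒ d = ln(3) / k
d = 1.0986 / 0.64 = 1.717 km

1720 m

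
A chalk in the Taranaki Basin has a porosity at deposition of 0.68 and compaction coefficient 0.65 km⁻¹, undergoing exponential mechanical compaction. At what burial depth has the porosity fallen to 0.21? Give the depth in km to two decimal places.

1.81 km

Invert Athy's law: d = ln(φ₀/φ) / k
d = ln(0.68/0.21) / 0.65 = ln(3.238) / 0.65 = 1.1750 / 0.65 = 1.808 km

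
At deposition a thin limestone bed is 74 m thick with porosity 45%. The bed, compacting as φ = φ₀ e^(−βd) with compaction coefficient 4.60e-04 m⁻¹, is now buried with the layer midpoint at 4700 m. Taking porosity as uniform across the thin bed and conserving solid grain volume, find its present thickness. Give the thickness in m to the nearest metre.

Working in km (1 km = 1000 m; β in km⁻¹ = β in m⁻¹ × 1000):
Porosity at 4.7 km: φ = 0.45·exp(−0.46×4.7) = 0.0518
Solid-volume conservation: h(1−φ) = h₀(1−φ₀) ⇒ h = h₀·(1−φ₀)/(1−φ)
h = 0.074 × (1 − 0.45)/(1 − 0.0518) = 0.074 × 0.5800 = 0.0429 km

43 m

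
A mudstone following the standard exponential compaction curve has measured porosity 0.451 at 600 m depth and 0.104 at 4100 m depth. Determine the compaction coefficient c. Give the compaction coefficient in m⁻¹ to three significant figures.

Working in km (1 km = 1000 m; c in km⁻¹ = c in m⁻¹ × 1000):
Athy: n(z) = n₀ e^(−cz) ⇒ n₁/n₂ = e^{c(z₂−z₁)} ⇒ c = ln(n₁/n₂)/(z₂−z₁)
c = ln(0.451/0.104) / (4.1 − 0.6) = ln(4.337) / 3.5 = 1.4671 / 3.5 = 0.4192 km⁻¹

0.000419 m⁻¹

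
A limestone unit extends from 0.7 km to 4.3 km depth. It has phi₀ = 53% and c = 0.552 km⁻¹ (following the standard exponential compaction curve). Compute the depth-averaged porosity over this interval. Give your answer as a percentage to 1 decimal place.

15.6%

⟨phi⟩ = (1/(z₂−z₁)) ∫ phi₀ e^(−cz) dz = phi₀·(e^(−c·z₁) − e^(−c·z₂)) / (c·(z₂−z₁))
e^(−0.552×0.7) = 0.6795; e^(−0.552×4.3) = 0.0931
⟨phi⟩ = 0.53 × (0.6795 − 0.0931) / (0.552 × 3.6) = 0.53 × 0.2951 = 0.1564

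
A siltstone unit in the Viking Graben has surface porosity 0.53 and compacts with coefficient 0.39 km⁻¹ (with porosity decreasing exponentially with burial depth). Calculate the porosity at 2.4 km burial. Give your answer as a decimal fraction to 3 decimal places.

0.208

phi = phi₀·exp(−c·d) = 0.53 × exp(−0.39 × 2.4) = 0.53 × exp(−0.936)
  = 0.53 × 0.3922 = 0.2079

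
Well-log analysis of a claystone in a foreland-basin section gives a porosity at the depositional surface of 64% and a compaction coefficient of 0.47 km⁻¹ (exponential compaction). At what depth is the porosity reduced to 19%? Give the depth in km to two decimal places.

2.58 km

Invert Athy's law: z = ln(phi₀/phi) / β
z = ln(0.64/0.19) / 0.47 = ln(3.368) / 0.47 = 1.2144 / 0.47 = 2.584 km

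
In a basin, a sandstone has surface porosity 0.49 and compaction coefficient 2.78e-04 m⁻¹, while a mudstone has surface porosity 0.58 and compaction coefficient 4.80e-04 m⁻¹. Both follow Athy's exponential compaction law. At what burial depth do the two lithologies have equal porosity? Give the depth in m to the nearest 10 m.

Working in km (1 km = 1000 m; c in km⁻¹ = c in m⁻¹ × 1000):
Set φ₀ₐ e^(−cₐZ) = φ₀ᵦ e^(−cᵦZ) ⇒ ln(φ₀ₐ/φ₀ᵦ) = (cₐ − cᵦ)·Z
Z = ln(0.49/0.58) / (0.278 − 0.48) = -0.1686 / -0.202 = 0.835 km

830 m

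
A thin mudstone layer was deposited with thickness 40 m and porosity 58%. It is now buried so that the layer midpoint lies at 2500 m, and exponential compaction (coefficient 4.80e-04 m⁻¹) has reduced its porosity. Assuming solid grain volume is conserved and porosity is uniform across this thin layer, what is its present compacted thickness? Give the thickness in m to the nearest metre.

Working in km (1 km = 1000 m; k in km⁻¹ = k in m⁻¹ × 1000):
Porosity at 2.5 km: n = 0.58·exp(−0.48×2.5) = 0.1747
Solid-volume conservation: h(1−n) = h₀(1−n₀) ⇒ h = h₀·(1−n₀)/(1−n)
h = 0.04 × (1 − 0.58)/(1 − 0.1747) = 0.04 × 0.5089 = 0.0204 km

20 m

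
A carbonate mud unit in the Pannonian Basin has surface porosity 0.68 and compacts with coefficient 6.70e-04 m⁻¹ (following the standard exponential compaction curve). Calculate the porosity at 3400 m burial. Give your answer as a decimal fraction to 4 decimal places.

0.0697

Working in km (1 km = 1000 m; c in km⁻¹ = c in m⁻¹ × 1000):
phi = phi₀·exp(−c·Z) = 0.68 × exp(−0.67 × 3.4) = 0.68 × exp(−2.278)
  = 0.68 × 0.1025 = 0.0697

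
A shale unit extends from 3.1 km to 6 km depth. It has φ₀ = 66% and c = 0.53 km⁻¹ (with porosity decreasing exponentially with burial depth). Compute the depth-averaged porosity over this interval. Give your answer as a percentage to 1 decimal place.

6.5%

⟨φ⟩ = (1/(d₂−d₁)) ∫ φ₀ e^(−cd) dd = φ₀·(e^(−c·d₁) − e^(−c·d₂)) / (c·(d₂−d₁))
e^(−0.53×3.1) = 0.1934; e^(−0.53×6) = 0.0416
⟨φ⟩ = 0.66 × (0.1934 − 0.0416) / (0.53 × 2.9) = 0.66 × 0.0988 = 0.0652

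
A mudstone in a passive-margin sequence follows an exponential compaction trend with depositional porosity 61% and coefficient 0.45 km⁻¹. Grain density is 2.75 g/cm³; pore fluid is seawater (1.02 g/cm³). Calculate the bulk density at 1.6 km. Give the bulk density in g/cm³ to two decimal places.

Porosity at depth: φ = 0.61·exp(−0.45×1.6) = 0.61×0.4868 = 0.2969
Bulk density: ρ_b = (1−φ)ρ_g + φ·ρ_f = 0.7031×2.75 + 0.2969×1.02
       = 1.933 + 0.303 = 2.236 g/cm³

2.24 g/cm³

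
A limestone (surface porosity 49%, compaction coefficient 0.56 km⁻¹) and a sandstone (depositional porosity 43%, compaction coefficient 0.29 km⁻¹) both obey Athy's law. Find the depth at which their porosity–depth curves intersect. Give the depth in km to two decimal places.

Set n₀ₐ e^(−cₐz) = n₀ᵦ e^(−cᵦz) ⇒ ln(n₀ₐ/n₀ᵦ) = (cₐ − cᵦ)·z
z = ln(0.49/0.43) / (0.56 − 0.29) = 0.1306 / 0.27 = 0.484 km

0.48 km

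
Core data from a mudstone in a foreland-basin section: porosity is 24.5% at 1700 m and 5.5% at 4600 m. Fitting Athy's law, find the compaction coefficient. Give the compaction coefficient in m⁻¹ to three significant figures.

0.000515 m⁻¹

Working in km (1 km = 1000 m; k in km⁻¹ = k in m⁻¹ × 1000):
Athy: φ(d) = φ₀ e^(−kd) ⇒ φ₁/φ₂ = e^{k(d₂−d₁)} ⇒ k = ln(φ₁/φ₂)/(d₂−d₁)
k = ln(0.245/0.055) / (4.6 − 1.7) = ln(4.455) / 2.9 = 1.4939 / 2.9 = 0.5151 km⁻¹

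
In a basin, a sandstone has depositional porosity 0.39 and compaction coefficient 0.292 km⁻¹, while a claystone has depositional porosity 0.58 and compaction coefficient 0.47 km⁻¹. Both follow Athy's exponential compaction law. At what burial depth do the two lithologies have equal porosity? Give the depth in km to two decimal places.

Set n₀ₐ e^(−kₐZ) = n₀ᵦ e^(−kᵦZ) ⇒ ln(n₀ₐ/n₀ᵦ) = (kₐ − kᵦ)·Z
Z = ln(0.39/0.58) / (0.292 − 0.47) = -0.3969 / -0.178 = 2.230 km

2.23 km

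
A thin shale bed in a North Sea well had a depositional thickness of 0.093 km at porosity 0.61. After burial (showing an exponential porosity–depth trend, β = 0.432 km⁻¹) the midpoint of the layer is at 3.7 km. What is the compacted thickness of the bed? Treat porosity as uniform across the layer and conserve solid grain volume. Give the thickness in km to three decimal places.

0.041 km

Porosity at 3.7 km: φ = 0.61·exp(−0.432×3.7) = 0.1234
Solid-volume conservation: h(1−φ) = h₀(1−φ₀) ⇒ h = h₀·(1−φ₀)/(1−φ)
h = 0.093 × (1 − 0.61)/(1 − 0.1234) = 0.093 × 0.4449 = 0.0414 km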